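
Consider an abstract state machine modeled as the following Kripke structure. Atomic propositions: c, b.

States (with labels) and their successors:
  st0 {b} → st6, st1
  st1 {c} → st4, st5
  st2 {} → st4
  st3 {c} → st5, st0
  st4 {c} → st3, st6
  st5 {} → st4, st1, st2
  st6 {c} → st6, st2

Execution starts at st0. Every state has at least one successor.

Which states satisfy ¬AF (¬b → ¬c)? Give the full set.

States satisfying ¬b → ¬c: {st0, st2, st5}.
States satisfying AF (¬b → ¬c): {st0, st2, st3, st5}.
States satisfying ¬AF (¬b → ¬c): {st1, st4, st6}.

{st1, st4, st6}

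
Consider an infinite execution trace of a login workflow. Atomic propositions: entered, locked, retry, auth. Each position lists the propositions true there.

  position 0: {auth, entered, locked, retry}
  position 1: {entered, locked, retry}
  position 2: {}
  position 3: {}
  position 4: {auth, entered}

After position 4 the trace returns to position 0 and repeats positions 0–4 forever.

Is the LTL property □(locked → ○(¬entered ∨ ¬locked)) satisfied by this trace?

locked → ○(¬entered ∨ ¬locked) must hold at every position from 0 onward. It fails at position 0, so □(locked → ○(¬entered ∨ ¬locked)) is false.
Positions where locked holds: 0, 1.
Check ○(¬entered ∨ ¬locked) at each: 0→fails, 1→ok.

Violated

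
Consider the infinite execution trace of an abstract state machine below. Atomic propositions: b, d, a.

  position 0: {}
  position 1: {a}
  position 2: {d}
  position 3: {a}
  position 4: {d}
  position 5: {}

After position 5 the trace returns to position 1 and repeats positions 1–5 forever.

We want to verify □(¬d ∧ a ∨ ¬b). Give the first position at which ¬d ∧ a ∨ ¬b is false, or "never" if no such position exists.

¬d ∧ a ∨ ¬b holds at every position 0..5, and those are all the positions the trace ever visits, so the invariant □(¬d ∧ a ∨ ¬b) is never violated.

never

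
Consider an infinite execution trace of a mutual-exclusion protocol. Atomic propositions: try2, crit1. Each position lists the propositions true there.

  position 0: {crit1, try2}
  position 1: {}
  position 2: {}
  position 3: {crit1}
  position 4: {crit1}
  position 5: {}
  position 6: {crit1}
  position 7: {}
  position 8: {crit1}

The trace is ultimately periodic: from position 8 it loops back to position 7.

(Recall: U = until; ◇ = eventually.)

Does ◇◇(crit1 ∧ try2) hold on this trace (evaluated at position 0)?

◇(crit1 ∧ try2) holds at position 0, which is reachable from 0, so ◇◇(crit1 ∧ try2) holds.

Satisfied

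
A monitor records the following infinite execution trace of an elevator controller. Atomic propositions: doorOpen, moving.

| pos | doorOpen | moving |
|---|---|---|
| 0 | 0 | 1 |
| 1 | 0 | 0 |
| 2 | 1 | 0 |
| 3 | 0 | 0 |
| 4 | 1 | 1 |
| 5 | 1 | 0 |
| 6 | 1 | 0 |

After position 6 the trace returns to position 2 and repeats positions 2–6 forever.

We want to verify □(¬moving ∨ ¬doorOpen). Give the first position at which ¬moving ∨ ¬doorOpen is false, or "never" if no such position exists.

4

Check ¬moving ∨ ¬doorOpen at each position in order: 0 ✓, 1 ✓, 2 ✓, 3 ✓.
At position 4 the labels are {doorOpen, moving}, so ¬moving ∨ ¬doorOpen is false there. This is the first violation.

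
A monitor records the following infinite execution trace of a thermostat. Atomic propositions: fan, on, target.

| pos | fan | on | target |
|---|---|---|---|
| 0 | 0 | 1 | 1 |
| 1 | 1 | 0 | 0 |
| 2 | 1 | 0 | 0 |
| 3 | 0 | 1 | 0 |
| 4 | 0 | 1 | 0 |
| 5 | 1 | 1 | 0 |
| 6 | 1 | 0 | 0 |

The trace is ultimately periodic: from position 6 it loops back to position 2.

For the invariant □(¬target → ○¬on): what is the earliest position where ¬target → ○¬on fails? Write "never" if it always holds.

Check ¬target → ○¬on at each position in order: 0 ✓, 1 ✓.
At position 2 the labels are {fan} and the next position 3 has {on}, so ¬target → ○¬on is false there. This is the first violation.

2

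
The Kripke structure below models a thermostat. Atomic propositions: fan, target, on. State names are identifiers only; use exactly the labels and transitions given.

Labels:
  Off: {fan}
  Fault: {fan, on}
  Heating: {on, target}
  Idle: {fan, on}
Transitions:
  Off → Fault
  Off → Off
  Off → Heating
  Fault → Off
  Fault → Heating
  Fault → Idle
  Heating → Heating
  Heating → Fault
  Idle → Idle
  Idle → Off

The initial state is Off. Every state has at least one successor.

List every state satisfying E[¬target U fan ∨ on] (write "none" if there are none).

{Off, Fault, Heating, Idle}

States satisfying ¬target: {Off, Fault, Idle}.
States satisfying fan ∨ on: {Off, Fault, Heating, Idle}.
States satisfying E[¬target U fan ∨ on]: {Off, Fault, Heating, Idle}.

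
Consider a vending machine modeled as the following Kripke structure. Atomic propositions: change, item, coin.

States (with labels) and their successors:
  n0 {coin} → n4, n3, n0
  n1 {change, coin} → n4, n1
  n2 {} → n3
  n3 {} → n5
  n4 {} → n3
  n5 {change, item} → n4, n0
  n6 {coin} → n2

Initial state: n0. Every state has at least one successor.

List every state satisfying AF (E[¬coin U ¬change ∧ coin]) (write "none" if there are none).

States satisfying E[¬coin U ¬change ∧ coin]: {n0, n2, n3, n4, n5, n6}.
States satisfying AF (E[¬coin U ¬change ∧ coin]): {n0, n2, n3, n4, n5, n6}.

{n0, n2, n3, n4, n5, n6}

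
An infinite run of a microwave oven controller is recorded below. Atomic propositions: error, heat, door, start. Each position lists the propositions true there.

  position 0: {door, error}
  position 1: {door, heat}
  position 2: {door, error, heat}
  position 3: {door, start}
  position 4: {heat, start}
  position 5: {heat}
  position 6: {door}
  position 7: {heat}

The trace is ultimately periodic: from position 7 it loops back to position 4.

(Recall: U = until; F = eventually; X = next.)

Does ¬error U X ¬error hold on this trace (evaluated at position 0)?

Holds

Walking from position 0: X ¬error first holds at position 0, and ¬error holds at every earlier position along the way, so ¬error U X ¬error holds.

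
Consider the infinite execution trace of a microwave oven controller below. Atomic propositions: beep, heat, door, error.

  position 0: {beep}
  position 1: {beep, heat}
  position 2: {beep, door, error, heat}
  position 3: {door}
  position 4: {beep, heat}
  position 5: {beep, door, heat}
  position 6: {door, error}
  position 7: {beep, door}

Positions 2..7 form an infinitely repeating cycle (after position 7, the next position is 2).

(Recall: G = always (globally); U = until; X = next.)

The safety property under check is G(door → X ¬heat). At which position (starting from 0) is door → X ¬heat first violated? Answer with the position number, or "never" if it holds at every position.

Check door → X ¬heat at each position in order: 0 ✓, 1 ✓, 2 ✓.
At position 3 the labels are {door} and the next position 4 has {beep, heat}, so door → X ¬heat is false there. This is the first violation.

3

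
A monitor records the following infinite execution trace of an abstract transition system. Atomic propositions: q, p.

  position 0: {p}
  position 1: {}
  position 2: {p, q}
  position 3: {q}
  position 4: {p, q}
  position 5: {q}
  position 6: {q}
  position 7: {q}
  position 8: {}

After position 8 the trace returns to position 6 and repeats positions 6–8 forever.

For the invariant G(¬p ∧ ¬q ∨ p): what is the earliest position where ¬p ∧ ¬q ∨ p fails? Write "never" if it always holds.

Check ¬p ∧ ¬q ∨ p at each position in order: 0 ✓, 1 ✓, 2 ✓.
At position 3 the labels are {q}, so ¬p ∧ ¬q ∨ p is false there. This is the first violation.

3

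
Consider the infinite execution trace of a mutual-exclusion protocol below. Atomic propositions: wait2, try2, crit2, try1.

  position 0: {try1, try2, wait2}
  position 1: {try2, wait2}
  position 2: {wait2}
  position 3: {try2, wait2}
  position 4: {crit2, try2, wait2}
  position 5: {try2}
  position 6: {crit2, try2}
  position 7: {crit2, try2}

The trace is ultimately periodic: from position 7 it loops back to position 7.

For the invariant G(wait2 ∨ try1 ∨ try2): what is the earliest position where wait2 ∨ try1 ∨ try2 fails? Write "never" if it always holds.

wait2 ∨ try1 ∨ try2 holds at every position 0..7, and those are all the positions the trace ever visits, so the invariant G(wait2 ∨ try1 ∨ try2) is never violated.

never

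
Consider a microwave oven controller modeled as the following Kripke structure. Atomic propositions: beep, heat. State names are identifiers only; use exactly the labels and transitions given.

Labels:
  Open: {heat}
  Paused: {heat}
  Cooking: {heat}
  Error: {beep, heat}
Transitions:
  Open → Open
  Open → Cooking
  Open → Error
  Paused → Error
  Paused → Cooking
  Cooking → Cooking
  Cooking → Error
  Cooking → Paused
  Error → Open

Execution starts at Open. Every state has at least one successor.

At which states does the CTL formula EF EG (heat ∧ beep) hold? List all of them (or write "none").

none

States satisfying EG (heat ∧ beep): ∅.
States satisfying EF EG (heat ∧ beep): ∅.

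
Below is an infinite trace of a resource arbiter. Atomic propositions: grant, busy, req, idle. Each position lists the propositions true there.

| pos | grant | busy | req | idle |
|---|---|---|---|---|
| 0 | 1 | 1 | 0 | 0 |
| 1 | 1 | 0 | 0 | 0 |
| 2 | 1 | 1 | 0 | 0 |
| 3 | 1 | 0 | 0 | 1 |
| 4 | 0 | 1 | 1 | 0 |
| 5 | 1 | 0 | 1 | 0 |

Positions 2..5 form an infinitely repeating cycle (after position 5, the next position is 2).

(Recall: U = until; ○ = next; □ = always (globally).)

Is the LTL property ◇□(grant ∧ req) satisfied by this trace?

Does not hold

□(grant ∧ req) is false at every position 0..5, so it never becomes true and ◇□(grant ∧ req) fails.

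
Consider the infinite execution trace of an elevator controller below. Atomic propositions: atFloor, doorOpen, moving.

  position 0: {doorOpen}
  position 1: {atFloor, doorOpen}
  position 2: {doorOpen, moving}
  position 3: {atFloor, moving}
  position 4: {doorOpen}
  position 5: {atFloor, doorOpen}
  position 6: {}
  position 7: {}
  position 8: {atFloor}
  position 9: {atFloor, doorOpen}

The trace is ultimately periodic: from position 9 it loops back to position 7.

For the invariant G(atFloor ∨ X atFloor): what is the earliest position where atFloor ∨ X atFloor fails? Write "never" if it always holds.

Check atFloor ∨ X atFloor at each position in order: 0 ✓, 1 ✓, 2 ✓, 3 ✓, 4 ✓, 5 ✓.
At position 6 the labels are {} and the next position 7 has {}, so atFloor ∨ X atFloor is false there. This is the first violation.

6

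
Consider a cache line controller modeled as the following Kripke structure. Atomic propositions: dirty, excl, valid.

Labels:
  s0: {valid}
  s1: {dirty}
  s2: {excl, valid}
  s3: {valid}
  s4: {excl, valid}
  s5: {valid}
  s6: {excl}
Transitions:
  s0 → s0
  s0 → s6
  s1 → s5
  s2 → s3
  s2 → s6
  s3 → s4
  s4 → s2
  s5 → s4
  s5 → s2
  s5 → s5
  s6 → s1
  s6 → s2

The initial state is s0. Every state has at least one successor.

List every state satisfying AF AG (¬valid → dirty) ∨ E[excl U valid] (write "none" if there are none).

States satisfying AG (¬valid → dirty): ∅.
States satisfying AF AG (¬valid → dirty): ∅.
States satisfying excl: {s2, s4, s6}.
States satisfying valid: {s0, s2, s3, s4, s5}.
States satisfying E[excl U valid]: {s0, s2, s3, s4, s5, s6}.
States satisfying AF AG (¬valid → dirty) ∨ E[excl U valid]: {s0, s2, s3, s4, s5, s6}.

{s0, s2, s3, s4, s5, s6}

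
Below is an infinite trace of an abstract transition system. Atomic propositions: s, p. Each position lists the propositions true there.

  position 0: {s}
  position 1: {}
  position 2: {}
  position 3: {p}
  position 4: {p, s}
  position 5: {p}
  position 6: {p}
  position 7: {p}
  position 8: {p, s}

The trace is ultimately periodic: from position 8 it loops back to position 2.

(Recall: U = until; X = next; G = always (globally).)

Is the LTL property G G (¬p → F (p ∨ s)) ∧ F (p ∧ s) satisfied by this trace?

G (¬p → F (p ∨ s)) holds at every position 0..8, and those are all positions ever visited, so G G (¬p → F (p ∨ s)) holds.
p ∧ s holds at position 4, which is reachable from 0, so F (p ∧ s) holds.
At position 0: G G (¬p → F (p ∨ s)) is true; F (p ∧ s) is true; so G G (¬p → F (p ∨ s)) ∧ F (p ∧ s) is true.

Holds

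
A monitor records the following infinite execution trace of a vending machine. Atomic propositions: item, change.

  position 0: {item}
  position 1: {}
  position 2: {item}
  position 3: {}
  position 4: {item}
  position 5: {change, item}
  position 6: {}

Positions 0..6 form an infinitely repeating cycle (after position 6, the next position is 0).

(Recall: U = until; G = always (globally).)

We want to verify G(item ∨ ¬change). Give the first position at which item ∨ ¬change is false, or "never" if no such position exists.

item ∨ ¬change holds at every position 0..6, and those are all the positions the trace ever visits, so the invariant G(item ∨ ¬change) is never violated.

never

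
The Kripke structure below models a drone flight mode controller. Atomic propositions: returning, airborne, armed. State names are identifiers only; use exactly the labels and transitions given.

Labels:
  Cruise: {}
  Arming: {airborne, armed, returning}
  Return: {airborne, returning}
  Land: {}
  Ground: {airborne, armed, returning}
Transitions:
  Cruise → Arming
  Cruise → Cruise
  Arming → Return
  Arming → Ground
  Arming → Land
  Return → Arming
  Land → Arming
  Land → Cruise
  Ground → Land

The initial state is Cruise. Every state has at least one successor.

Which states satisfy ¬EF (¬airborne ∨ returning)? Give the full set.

States satisfying ¬airborne ∨ returning: {Cruise, Arming, Return, Land, Ground}.
States satisfying EF (¬airborne ∨ returning): {Cruise, Arming, Return, Land, Ground}.
States satisfying ¬EF (¬airborne ∨ returning): ∅.

none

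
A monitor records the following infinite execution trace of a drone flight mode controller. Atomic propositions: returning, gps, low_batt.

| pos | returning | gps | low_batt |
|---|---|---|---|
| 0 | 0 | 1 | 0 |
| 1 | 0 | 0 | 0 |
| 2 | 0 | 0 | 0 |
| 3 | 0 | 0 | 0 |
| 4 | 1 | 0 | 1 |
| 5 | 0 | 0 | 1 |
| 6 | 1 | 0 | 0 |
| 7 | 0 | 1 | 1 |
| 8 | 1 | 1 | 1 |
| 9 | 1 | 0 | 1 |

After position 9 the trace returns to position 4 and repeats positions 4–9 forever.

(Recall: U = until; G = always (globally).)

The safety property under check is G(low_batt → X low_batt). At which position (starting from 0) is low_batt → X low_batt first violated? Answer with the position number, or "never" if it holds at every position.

Check low_batt → X low_batt at each position in order: 0 ✓, 1 ✓, 2 ✓, 3 ✓, 4 ✓.
At position 5 the labels are {low_batt} and the next position 6 has {returning}, so low_batt → X low_batt is false there. This is the first violation.

5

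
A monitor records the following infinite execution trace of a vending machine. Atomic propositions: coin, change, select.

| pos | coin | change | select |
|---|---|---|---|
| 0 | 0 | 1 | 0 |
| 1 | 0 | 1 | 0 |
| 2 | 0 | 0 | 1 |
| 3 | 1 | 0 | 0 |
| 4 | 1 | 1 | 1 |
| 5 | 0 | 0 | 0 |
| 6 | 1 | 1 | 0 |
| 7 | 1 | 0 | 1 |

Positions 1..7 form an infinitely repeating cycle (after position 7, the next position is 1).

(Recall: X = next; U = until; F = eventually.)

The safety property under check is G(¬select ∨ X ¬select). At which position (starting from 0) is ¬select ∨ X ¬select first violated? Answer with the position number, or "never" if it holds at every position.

never

¬select ∨ X ¬select holds at every position 0..7, and those are all the positions the trace ever visits, so the invariant G(¬select ∨ X ¬select) is never violated.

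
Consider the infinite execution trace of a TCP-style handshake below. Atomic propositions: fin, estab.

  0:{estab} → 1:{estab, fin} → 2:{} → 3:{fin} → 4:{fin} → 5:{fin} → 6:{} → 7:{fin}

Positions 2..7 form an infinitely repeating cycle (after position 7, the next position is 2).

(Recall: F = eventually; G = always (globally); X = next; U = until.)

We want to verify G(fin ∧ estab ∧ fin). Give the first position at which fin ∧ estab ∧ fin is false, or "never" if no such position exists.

0

At position 0 the labels are {estab}, so fin ∧ estab ∧ fin is false there. This is the first violation.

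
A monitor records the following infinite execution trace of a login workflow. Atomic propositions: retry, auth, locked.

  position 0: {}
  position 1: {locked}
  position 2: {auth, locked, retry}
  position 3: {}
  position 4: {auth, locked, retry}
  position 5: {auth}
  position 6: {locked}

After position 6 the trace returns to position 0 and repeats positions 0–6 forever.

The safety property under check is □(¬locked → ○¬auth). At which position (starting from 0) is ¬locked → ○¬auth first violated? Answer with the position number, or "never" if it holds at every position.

3

Check ¬locked → ○¬auth at each position in order: 0 ✓, 1 ✓, 2 ✓.
At position 3 the labels are {} and the next position 4 has {auth, locked, retry}, so ¬locked → ○¬auth is false there. This is the first violation.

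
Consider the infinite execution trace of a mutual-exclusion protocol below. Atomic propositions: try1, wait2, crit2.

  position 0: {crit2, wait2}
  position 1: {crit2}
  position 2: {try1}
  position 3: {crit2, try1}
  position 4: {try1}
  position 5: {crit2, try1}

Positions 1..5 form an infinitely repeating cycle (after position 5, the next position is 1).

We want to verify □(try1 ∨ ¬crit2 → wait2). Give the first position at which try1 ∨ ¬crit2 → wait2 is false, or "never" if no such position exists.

Check try1 ∨ ¬crit2 → wait2 at each position in order: 0 ✓, 1 ✓.
At position 2 the labels are {try1}, so try1 ∨ ¬crit2 → wait2 is false there. This is the first violation.

2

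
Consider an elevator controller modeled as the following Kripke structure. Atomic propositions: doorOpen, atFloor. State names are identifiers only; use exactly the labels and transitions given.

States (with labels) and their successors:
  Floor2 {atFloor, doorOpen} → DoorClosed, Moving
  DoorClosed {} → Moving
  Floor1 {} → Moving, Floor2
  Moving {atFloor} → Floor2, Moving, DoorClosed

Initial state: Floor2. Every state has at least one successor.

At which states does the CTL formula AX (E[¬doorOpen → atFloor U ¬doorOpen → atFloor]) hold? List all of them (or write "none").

{DoorClosed, Floor1}

States satisfying E[¬doorOpen → atFloor U ¬doorOpen → atFloor]: {Floor2, Moving}.
States satisfying AX (E[¬doorOpen → atFloor U ¬doorOpen → atFloor]): {DoorClosed, Floor1}.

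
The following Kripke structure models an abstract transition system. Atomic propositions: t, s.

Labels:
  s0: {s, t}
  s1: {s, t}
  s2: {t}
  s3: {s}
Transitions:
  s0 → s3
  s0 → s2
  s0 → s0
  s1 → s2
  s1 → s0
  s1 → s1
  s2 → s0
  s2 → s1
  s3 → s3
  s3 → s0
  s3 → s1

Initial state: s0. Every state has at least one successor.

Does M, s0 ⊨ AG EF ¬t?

Holds

States satisfying EF ¬t: {s0, s1, s2, s3}.
States satisfying AG EF ¬t: {s0, s1, s2, s3}.
Every state reachable from s0 satisfies EF ¬t.
s0 ∈ Sat(AG EF ¬t).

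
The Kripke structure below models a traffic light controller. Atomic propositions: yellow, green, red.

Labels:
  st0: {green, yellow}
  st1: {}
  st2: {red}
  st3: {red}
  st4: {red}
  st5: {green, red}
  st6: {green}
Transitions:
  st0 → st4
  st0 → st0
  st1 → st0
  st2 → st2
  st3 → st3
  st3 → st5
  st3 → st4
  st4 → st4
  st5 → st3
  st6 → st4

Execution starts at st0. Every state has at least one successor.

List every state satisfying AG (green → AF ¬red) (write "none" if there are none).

{st0, st1, st2, st4, st6}

States satisfying green → AF ¬red: {st0, st1, st2, st3, st4, st6}.
States satisfying AG (green → AF ¬red): {st0, st1, st2, st4, st6}.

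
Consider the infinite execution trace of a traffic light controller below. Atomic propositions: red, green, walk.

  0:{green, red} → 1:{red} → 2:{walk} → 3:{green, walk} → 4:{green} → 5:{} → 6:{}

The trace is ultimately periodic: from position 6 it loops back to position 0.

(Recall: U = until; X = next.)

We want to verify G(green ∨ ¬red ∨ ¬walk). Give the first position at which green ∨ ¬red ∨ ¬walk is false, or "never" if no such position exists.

green ∨ ¬red ∨ ¬walk holds at every position 0..6, and those are all the positions the trace ever visits, so the invariant G(green ∨ ¬red ∨ ¬walk) is never violated.

never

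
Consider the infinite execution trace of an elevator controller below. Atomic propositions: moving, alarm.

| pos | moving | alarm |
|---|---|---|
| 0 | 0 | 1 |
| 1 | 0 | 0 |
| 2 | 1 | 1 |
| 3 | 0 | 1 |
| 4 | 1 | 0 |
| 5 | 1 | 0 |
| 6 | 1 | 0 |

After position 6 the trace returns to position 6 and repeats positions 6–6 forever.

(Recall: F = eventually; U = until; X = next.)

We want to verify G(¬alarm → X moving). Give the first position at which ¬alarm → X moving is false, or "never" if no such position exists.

¬alarm → X moving holds at every position 0..6, and those are all the positions the trace ever visits, so the invariant G(¬alarm → X moving) is never violated.

never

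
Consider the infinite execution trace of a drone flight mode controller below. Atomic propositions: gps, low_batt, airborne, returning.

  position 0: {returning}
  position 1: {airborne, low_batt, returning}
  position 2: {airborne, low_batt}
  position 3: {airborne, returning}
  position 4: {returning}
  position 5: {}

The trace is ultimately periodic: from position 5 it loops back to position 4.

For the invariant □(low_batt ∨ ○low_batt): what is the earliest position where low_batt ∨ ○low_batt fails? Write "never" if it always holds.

3

Check low_batt ∨ ○low_batt at each position in order: 0 ✓, 1 ✓, 2 ✓.
At position 3 the labels are {airborne, returning} and the next position 4 has {returning}, so low_batt ∨ ○low_batt is false there. This is the first violation.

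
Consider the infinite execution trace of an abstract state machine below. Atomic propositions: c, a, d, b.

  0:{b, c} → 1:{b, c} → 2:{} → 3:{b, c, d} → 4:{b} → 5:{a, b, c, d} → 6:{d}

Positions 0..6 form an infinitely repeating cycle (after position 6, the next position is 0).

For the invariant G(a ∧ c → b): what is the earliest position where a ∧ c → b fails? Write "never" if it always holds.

never

a ∧ c → b holds at every position 0..6, and those are all the positions the trace ever visits, so the invariant G(a ∧ c → b) is never violated.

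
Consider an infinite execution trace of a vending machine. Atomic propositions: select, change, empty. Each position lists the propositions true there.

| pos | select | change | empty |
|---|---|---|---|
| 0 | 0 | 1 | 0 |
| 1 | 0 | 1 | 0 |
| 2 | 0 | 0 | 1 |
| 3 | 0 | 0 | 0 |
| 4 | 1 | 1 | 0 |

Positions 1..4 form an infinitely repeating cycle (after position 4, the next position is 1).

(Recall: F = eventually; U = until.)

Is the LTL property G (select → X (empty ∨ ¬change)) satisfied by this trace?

select → X (empty ∨ ¬change) must hold at every position from 0 onward. It fails at position 4, so G (select → X (empty ∨ ¬change)) is false.
Positions where select holds: 4.
Check X (empty ∨ ¬change) at each: 4→fails.

Does not hold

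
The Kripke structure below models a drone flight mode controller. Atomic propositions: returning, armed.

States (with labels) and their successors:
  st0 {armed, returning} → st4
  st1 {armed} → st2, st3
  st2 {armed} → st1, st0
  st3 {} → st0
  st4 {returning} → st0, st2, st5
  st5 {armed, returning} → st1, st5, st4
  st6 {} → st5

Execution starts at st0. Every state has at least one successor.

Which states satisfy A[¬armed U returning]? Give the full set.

{st0, st3, st4, st5, st6}

States satisfying ¬armed: {st3, st4, st6}.
States satisfying returning: {st0, st4, st5}.
States satisfying A[¬armed U returning]: {st0, st3, st4, st5, st6}.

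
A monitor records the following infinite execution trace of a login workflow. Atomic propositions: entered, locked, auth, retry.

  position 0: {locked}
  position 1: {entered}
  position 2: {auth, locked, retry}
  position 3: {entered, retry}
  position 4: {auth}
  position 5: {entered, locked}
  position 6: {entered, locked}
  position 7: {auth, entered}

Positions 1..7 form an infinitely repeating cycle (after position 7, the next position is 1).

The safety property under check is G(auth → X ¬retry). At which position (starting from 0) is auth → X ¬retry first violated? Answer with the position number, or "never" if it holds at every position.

Check auth → X ¬retry at each position in order: 0 ✓, 1 ✓.
At position 2 the labels are {auth, locked, retry} and the next position 3 has {entered, retry}, so auth → X ¬retry is false there. This is the first violation.

2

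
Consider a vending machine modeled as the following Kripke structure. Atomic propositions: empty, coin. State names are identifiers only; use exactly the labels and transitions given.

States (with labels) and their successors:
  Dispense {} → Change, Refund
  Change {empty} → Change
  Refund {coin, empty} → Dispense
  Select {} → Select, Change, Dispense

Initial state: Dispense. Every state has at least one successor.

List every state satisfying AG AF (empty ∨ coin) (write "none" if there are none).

{Dispense, Change, Refund}

States satisfying AF (empty ∨ coin): {Dispense, Change, Refund}.
States satisfying AG AF (empty ∨ coin): {Dispense, Change, Refund}.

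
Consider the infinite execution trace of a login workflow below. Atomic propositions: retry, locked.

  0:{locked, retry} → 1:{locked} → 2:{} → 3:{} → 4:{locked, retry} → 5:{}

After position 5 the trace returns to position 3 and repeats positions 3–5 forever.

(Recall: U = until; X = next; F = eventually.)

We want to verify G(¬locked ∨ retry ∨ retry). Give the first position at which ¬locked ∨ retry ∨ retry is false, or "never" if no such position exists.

1

Check ¬locked ∨ retry ∨ retry at each position in order: 0 ✓.
At position 1 the labels are {locked}, so ¬locked ∨ retry ∨ retry is false there. This is the first violation.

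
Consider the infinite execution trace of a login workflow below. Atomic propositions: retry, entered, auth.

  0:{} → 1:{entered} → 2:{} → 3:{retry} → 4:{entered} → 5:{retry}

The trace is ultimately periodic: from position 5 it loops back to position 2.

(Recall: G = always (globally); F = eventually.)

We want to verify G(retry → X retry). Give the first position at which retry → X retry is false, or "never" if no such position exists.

3

Check retry → X retry at each position in order: 0 ✓, 1 ✓, 2 ✓.
At position 3 the labels are {retry} and the next position 4 has {entered}, so retry → X retry is false there. This is the first violation.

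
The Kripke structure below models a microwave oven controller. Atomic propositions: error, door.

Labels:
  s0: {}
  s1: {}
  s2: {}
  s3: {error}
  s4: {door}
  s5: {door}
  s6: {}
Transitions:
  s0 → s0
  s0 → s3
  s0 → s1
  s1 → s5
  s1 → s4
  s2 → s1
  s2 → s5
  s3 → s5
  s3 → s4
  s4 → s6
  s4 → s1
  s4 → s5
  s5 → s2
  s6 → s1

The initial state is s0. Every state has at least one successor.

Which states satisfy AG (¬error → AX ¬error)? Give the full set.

States satisfying ¬error → AX ¬error: {s1, s2, s3, s4, s5, s6}.
States satisfying AG (¬error → AX ¬error): {s1, s2, s3, s4, s5, s6}.

{s1, s2, s3, s4, s5, s6}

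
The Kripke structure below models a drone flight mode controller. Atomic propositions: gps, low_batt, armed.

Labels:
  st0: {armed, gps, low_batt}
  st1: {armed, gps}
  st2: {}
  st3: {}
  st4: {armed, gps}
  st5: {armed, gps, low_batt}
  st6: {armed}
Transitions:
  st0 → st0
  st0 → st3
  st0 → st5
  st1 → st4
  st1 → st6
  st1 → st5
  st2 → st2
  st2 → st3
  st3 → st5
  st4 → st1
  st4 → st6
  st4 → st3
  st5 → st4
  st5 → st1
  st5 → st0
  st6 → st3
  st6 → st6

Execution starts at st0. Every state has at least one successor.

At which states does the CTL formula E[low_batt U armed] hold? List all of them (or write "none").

{st0, st1, st4, st5, st6}

States satisfying low_batt: {st0, st5}.
States satisfying armed: {st0, st1, st4, st5, st6}.
States satisfying E[low_batt U armed]: {st0, st1, st4, st5, st6}.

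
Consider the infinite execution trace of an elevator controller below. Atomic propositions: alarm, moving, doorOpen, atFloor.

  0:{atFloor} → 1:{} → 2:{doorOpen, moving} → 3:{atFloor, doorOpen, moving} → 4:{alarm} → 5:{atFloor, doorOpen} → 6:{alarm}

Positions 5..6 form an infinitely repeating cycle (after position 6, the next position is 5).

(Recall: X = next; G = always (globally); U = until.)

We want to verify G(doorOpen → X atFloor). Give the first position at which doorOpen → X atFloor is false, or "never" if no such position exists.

3

Check doorOpen → X atFloor at each position in order: 0 ✓, 1 ✓, 2 ✓.
At position 3 the labels are {atFloor, doorOpen, moving} and the next position 4 has {alarm}, so doorOpen → X atFloor is false there. This is the first violation.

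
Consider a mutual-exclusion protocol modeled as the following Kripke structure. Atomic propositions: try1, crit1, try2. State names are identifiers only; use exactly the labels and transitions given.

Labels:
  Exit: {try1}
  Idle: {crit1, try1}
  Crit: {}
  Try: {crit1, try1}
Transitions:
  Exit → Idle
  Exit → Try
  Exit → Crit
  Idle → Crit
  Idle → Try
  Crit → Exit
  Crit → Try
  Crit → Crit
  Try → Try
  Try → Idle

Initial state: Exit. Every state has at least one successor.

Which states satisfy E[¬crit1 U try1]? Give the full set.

States satisfying ¬crit1: {Exit, Crit}.
States satisfying try1: {Exit, Idle, Try}.
States satisfying E[¬crit1 U try1]: {Exit, Idle, Crit, Try}.

{Exit, Idle, Crit, Try}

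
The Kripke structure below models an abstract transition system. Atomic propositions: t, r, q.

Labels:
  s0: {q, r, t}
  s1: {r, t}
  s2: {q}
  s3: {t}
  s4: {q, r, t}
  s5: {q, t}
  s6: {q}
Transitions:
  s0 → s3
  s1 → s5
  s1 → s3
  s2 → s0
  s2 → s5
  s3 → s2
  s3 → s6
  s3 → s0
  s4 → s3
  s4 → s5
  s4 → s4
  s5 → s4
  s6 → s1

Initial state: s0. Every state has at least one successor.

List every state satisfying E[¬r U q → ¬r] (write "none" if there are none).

{s1, s2, s3, s5, s6}

States satisfying ¬r: {s2, s3, s5, s6}.
States satisfying q → ¬r: {s1, s2, s3, s5, s6}.
States satisfying E[¬r U q → ¬r]: {s1, s2, s3, s5, s6}.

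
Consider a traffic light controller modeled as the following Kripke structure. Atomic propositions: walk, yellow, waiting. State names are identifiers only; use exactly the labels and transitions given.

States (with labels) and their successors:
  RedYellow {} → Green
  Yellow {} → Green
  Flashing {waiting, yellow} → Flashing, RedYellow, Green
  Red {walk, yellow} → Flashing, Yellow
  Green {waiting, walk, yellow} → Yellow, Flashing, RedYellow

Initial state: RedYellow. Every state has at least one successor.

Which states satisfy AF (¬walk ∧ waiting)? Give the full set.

{Flashing}

States satisfying ¬walk ∧ waiting: {Flashing}.
States satisfying AF (¬walk ∧ waiting): {Flashing}.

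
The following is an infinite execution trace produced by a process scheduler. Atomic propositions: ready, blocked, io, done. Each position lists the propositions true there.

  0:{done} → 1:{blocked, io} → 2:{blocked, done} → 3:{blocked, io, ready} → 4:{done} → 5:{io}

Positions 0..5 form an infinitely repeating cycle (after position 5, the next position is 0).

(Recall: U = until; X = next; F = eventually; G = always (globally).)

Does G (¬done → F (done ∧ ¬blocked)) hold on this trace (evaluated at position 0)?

Holds

¬done → F (done ∧ ¬blocked) holds at every position 0..5, and those are all positions ever visited, so G (¬done → F (done ∧ ¬blocked)) holds.
Positions where ¬done holds: 1, 3, 5.
Check F (done ∧ ¬blocked) at each: 1→ok, 3→ok, 5→ok.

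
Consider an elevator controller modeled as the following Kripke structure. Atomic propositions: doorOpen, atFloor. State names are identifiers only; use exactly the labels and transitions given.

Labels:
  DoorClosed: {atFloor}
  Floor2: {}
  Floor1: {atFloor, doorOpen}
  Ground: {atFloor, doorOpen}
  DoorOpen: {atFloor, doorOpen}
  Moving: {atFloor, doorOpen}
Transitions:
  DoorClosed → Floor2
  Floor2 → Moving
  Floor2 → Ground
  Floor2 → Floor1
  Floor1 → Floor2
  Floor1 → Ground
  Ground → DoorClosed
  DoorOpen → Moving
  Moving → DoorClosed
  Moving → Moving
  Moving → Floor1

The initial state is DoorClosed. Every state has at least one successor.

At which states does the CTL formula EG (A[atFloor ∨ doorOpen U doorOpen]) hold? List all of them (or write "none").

{DoorOpen, Moving}

States satisfying A[atFloor ∨ doorOpen U doorOpen]: {Floor1, Ground, DoorOpen, Moving}.
States satisfying EG (A[atFloor ∨ doorOpen U doorOpen]): {DoorOpen, Moving}.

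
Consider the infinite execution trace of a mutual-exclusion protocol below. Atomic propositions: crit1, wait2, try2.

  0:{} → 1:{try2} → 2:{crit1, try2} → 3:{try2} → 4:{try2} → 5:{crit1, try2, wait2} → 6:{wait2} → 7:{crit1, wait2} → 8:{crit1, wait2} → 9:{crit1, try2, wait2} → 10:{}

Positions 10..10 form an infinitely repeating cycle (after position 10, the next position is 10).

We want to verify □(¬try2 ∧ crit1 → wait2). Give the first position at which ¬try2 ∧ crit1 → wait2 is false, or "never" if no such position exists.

¬try2 ∧ crit1 → wait2 holds at every position 0..10, and those are all the positions the trace ever visits, so the invariant □(¬try2 ∧ crit1 → wait2) is never violated.

never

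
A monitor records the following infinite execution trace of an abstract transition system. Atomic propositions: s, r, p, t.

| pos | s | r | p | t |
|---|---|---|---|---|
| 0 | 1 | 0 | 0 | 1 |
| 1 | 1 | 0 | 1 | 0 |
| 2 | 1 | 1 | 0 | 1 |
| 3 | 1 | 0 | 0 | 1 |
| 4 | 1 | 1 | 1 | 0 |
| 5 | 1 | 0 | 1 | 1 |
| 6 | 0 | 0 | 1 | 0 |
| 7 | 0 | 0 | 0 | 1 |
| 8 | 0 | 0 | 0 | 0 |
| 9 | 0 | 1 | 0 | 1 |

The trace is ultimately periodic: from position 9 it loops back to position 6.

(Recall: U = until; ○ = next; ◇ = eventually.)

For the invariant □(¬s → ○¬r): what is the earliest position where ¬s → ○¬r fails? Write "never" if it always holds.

Check ¬s → ○¬r at each position in order: 0 ✓, 1 ✓, 2 ✓, 3 ✓, 4 ✓, 5 ✓, 6 ✓, 7 ✓.
At position 8 the labels are {} and the next position 9 has {r, t}, so ¬s → ○¬r is false there. This is the first violation.

8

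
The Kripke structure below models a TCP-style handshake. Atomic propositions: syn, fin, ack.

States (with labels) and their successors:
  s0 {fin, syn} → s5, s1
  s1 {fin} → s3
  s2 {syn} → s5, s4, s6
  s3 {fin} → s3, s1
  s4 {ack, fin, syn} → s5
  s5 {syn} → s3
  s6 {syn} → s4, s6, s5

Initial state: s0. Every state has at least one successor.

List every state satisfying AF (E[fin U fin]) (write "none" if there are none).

{s0, s1, s3, s4, s5}

States satisfying E[fin U fin]: {s0, s1, s3, s4}.
States satisfying AF (E[fin U fin]): {s0, s1, s3, s4, s5}.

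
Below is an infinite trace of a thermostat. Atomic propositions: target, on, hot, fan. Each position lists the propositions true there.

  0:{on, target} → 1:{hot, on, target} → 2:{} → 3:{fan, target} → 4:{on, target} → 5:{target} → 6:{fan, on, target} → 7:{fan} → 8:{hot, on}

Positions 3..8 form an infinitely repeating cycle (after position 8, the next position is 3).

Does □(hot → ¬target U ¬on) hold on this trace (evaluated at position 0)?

Violated

hot → ¬target U ¬on must hold at every position from 0 onward. It fails at position 1, so □(hot → ¬target U ¬on) is false.
Positions where hot holds: 1, 8.
Check ¬target U ¬on at each: 1→fails, 8→ok.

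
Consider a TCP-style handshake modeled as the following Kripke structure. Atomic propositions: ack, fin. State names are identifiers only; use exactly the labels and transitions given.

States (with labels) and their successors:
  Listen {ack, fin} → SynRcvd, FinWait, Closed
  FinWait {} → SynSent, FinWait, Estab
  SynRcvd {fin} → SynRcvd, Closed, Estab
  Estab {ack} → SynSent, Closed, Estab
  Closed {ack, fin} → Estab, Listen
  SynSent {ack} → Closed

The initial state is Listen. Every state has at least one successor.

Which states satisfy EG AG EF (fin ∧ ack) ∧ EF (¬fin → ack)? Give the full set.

{Listen, FinWait, SynRcvd, Estab, Closed, SynSent}

States satisfying AG EF (fin ∧ ack): {Listen, FinWait, SynRcvd, Estab, Closed, SynSent}.
States satisfying EG AG EF (fin ∧ ack): {Listen, FinWait, SynRcvd, Estab, Closed, SynSent}.
States satisfying ¬fin → ack: {Listen, SynRcvd, Estab, Closed, SynSent}.
States satisfying EF (¬fin → ack): {Listen, FinWait, SynRcvd, Estab, Closed, SynSent}.
States satisfying EG AG EF (fin ∧ ack) ∧ EF (¬fin → ack): {Listen, FinWait, SynRcvd, Estab, Closed, SynSent}.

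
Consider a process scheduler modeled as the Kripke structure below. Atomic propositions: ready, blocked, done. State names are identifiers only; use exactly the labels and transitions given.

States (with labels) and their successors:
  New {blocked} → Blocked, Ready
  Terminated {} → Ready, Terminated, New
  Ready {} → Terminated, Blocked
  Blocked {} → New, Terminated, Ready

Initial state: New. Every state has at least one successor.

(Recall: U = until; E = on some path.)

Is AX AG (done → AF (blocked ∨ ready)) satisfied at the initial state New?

States satisfying AG (done → AF (blocked ∨ ready)): {New, Terminated, Ready, Blocked}.
States satisfying AX AG (done → AF (blocked ∨ ready)): {New, Terminated, Ready, Blocked}.
New ∈ Sat(AX AG (done → AF (blocked ∨ ready))).

Holds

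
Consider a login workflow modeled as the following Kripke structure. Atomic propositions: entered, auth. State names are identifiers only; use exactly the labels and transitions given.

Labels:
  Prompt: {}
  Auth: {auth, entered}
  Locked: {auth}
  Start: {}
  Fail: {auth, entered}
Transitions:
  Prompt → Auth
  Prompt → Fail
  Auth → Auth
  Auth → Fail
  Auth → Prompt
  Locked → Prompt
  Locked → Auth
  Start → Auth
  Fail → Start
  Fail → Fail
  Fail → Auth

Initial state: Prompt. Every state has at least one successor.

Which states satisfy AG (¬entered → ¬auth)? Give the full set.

States satisfying ¬entered → ¬auth: {Prompt, Auth, Start, Fail}.
States satisfying AG (¬entered → ¬auth): {Prompt, Auth, Start, Fail}.

{Prompt, Auth, Start, Fail}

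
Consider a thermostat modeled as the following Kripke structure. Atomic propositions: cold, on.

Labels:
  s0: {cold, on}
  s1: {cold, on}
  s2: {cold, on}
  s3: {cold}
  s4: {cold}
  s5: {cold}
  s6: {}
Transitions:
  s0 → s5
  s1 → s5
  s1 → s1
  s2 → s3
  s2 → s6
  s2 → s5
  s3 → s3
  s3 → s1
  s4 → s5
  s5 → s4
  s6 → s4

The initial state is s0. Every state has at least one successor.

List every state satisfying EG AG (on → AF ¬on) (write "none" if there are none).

{s0, s4, s5, s6}

States satisfying AG (on → AF ¬on): {s0, s4, s5, s6}.
States satisfying EG AG (on → AF ¬on): {s0, s4, s5, s6}.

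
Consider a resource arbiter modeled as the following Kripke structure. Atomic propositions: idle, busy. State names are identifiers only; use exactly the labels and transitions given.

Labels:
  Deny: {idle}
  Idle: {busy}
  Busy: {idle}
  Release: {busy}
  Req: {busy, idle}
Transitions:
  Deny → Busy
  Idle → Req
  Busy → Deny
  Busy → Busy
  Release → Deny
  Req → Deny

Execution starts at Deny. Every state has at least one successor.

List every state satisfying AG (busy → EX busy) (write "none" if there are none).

States satisfying busy → EX busy: {Deny, Idle, Busy}.
States satisfying AG (busy → EX busy): {Deny, Busy}.

{Deny, Busy}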